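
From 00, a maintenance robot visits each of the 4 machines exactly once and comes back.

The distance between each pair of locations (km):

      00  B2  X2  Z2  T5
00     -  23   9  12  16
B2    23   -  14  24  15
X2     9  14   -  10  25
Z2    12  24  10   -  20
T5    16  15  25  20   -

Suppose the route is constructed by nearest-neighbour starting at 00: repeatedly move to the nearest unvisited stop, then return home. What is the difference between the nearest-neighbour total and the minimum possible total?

10 km longer than the optimal tour.

00: X2=9, Z2=12, T5=16, B2=23 ⇒ X2
X2: Z2=10, B2=14, T5=25 ⇒ Z2
Z2: T5=20, B2=24 ⇒ T5
T5: B2=15 ⇒ B2
NN route 00 → X2 → Z2 → T5 → B2 → 00 costs 77.
Optimal: 00 → Z2 → X2 → B2 → T5 → 00 costs 67 (by enumerating all 12 distinct tours).
Excess = 77 − 67 = 10.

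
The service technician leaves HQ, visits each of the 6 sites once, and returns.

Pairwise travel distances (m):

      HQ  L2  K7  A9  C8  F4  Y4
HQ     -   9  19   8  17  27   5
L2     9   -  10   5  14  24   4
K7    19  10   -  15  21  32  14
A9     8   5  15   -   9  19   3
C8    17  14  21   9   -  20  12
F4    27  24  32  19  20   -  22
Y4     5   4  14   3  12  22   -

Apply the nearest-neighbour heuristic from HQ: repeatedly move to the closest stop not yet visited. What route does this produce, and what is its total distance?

From HQ: distances to unvisited — Y4=5, A9=8, L2=9, C8=17, K7=19, F4=27. Nearest is Y4 (5).
From Y4: distances to unvisited — A9=3, L2=4, C8=12, K7=14, F4=22. Nearest is A9 (3).
From A9: distances to unvisited — L2=5, C8=9, K7=15, F4=19. Nearest is L2 (5).
From L2: distances to unvisited — K7=10, C8=14, F4=24. Nearest is K7 (10).
From K7: distances to unvisited — C8=21, F4=32. Nearest is C8 (21).
From C8: distances to unvisited — F4=20. Nearest is F4 (20).
Return F4→HQ: 27.
Total = 5 + 3 + 5 + 10 + 21 + 20 + 27 = 91.

91 m along HQ → Y4 → A9 → L2 → K7 → C8 → F4 → HQ.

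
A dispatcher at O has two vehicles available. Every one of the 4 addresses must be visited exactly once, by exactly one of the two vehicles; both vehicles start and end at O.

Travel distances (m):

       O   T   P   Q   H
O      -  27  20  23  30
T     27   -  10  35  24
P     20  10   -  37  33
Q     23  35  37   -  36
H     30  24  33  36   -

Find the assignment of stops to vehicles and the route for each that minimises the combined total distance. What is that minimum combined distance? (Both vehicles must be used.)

Check every non-empty split of the stops between the two vehicles; for each half take its own optimal tour:
  {T} + {P, Q, H}: 54 + 112 = 166
  {P} + {T, Q, H}: 40 + 110 = 150
  {T, P} + {Q, H}: 57 + 89 = 146
  {Q} + {T, P, H}: 46 + 84 = 130
  {T, Q} + {P, H}: 85 + 83 = 168
  {P, Q} + {T, H}: 80 + 81 = 161
  … (7 splits in total)
Best: vehicle 1 O → Q → O = 46; vehicle 2 O → P → T → H → O = 84; combined 130.

Minimum combined distance: 130 m.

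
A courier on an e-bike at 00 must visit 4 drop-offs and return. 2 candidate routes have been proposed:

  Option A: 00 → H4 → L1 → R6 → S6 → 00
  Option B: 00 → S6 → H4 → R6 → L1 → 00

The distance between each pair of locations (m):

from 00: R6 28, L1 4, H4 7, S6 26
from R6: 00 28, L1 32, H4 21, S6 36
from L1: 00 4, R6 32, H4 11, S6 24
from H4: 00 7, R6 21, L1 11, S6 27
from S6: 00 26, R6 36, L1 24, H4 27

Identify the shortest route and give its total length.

110 m — Option B is the shortest.

Option A: 7 + 11 + 32 + 36 + 26 = 112
Option B: 26 + 27 + 21 + 32 + 4 = 110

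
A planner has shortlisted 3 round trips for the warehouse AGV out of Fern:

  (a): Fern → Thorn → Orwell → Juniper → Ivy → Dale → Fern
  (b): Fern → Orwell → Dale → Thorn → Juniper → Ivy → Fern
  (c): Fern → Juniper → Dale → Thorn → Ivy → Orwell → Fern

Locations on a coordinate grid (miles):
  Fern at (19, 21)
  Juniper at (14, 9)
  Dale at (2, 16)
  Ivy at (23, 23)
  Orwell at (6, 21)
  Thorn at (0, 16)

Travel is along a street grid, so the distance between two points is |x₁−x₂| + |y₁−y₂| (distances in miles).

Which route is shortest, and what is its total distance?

(a): 24 + 11 + 20 + 23 + 28 + 22 = 128
(b): 13 + 9 + 2 + 21 + 23 + 6 = 74
(c): 17 + 19 + 2 + 30 + 19 + 13 = 100

74 miles — (b) is the shortest.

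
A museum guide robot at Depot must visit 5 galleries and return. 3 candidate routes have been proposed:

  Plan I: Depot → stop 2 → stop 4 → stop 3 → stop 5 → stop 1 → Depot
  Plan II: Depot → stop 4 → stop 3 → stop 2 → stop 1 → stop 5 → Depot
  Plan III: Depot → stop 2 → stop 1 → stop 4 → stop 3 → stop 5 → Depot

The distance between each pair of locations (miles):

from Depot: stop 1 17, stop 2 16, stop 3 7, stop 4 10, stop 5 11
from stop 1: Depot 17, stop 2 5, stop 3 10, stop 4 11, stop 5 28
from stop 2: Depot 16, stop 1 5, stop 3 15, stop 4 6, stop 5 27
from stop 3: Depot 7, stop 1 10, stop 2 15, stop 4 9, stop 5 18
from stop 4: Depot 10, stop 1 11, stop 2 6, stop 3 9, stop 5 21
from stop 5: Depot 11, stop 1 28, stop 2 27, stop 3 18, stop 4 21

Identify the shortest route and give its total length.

Shortest is Plan III, total 70 miles.

Plan I: 16 + 6 + 9 + 18 + 28 + 17 = 94
Plan II: 10 + 9 + 15 + 5 + 28 + 11 = 78
Plan III: 16 + 5 + 11 + 9 + 18 + 11 = 70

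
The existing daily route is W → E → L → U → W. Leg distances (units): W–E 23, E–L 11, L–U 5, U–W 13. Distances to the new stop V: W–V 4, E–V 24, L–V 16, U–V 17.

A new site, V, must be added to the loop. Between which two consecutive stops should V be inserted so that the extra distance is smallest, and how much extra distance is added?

Minimum extra distance: 5, inserting V between W and E.

Insertion cost between consecutive stops i–j is d(i,V) + d(V,j) − d(i,j):
  between W and E: 4 + 24 − 23 = 5
  between E and L: 24 + 16 − 11 = 29
  between L and U: 16 + 17 − 5 = 28
  between U and W: 17 + 4 − 13 = 8
Cheapest insertion is between W and E, adding 5.
New total = 52 + 5 = 57.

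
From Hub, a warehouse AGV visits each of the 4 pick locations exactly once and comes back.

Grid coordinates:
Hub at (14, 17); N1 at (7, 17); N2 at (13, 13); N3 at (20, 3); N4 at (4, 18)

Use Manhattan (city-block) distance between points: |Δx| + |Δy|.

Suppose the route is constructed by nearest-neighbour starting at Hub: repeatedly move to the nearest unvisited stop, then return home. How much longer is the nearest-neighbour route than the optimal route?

From Hub: N2=5, N1=7, N4=11, N3=20 → choose N2 (5).
From N2: N1=10, N4=14, N3=17 → choose N1 (10).
From N1: N4=4, N3=27 → choose N4 (4).
From N4: N3=31 → choose N3 (31).
NN route Hub → N2 → N1 → N4 → N3 → Hub costs 70.
Optimal: Hub → N1 → N4 → N2 → N3 → Hub costs 62 (by enumerating all 12 distinct tours).
Excess = 70 − 62 = 8.

8 longer than the optimal tour.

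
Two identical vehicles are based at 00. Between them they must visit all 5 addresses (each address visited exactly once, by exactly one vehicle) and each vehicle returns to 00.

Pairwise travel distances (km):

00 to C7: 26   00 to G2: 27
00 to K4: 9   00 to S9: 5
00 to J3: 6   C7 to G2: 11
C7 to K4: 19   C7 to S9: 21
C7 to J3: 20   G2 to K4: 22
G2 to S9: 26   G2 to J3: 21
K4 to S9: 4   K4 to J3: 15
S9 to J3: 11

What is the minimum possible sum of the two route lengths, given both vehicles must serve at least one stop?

76 km — the smallest possible combined total.

There are 2^4 − 1 = 15 ways to divide the 5 stops into two non-empty groups. For each, the best each vehicle can do is its own shortest tour through its group:
  {C7} + {G2, K4, S9, J3}: 52 + 58 = 110
  {G2} + {C7, K4, S9, J3}: 54 + 54 = 108
  {C7, G2} + {K4, S9, J3}: 64 + 30 = 94
  {K4} + {C7, G2, S9, J3}: 18 + 64 = 82
  {C7, K4} + {G2, S9, J3}: 54 + 58 = 112
  {G2, K4} + {C7, S9, J3}: 58 + 52 = 110
  … (15 splits in total)
  {S9} + {C7, G2, K4, J3}: 10 + 66 = 76  ← best
Best: vehicle 1 00 → S9 → 00 = 10; vehicle 2 00 → K4 → C7 → G2 → J3 → 00 = 66; combined 76.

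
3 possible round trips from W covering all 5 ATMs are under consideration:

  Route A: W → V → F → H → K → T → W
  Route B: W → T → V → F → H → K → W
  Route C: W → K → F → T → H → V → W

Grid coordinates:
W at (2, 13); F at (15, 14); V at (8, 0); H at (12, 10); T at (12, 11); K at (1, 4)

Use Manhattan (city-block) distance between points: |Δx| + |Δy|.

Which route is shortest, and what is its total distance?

Route A: 19 + 21 + 7 + 17 + 18 + 12 = 94
Route B: 12 + 15 + 21 + 7 + 17 + 10 = 82
Route C: 10 + 24 + 6 + 1 + 14 + 19 = 74

Shortest is Route C, total 74.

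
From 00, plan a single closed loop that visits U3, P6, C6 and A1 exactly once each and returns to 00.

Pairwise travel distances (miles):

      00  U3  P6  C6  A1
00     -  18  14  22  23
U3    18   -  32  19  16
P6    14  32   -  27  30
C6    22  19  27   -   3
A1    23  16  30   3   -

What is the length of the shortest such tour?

Minimum total distance: 78 miles.

00→U3→P6→C6→A1→00: 18+32+27+3+23 = 103
00→U3→P6→A1→C6→00: 18+32+30+3+22 = 105
00→U3→C6→P6→A1→00: 18+19+27+30+23 = 117
00→U3→C6→A1→P6→00: 18+19+3+30+14 = 84
00→U3→A1→P6→C6→00: 18+16+30+27+22 = 113
00→U3→A1→C6→P6→00: 18+16+3+27+14 = 78
00→P6→U3→C6→A1→00: 14+32+19+3+23 = 91
00→P6→U3→A1→C6→00: 14+32+16+3+22 = 87
00→P6→C6→U3→A1→00: 14+27+19+16+23 = 99
00→P6→A1→U3→C6→00: 14+30+16+19+22 = 101
00→C6→U3→P6→A1→00: 22+19+32+30+23 = 126
00→C6→P6→U3→A1→00: 22+27+32+16+23 = 120
The minimum is 78.
One optimal route: 00 → U3 → A1 → C6 → P6 → 00 (or its reverse).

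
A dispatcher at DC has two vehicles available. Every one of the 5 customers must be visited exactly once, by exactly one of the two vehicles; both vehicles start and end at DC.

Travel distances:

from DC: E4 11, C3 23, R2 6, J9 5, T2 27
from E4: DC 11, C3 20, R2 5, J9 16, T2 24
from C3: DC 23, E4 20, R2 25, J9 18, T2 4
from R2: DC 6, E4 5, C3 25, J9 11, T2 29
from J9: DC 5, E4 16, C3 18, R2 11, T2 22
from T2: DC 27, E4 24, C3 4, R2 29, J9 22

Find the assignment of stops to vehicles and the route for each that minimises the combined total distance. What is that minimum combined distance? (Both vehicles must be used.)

72 — the smallest possible combined total.

There are 2^4 − 1 = 15 ways to divide the 5 stops into two non-empty groups. For each, the best each vehicle can do is its own shortest tour through its group:
  {E4} + {C3, R2, J9, T2}: 22 + 62 = 84
  {C3} + {E4, R2, J9, T2}: 46 + 62 = 108
  {E4, C3} + {R2, J9, T2}: 54 + 62 = 116
  {R2} + {E4, C3, J9, T2}: 12 + 62 = 74
  {E4, R2} + {C3, J9, T2}: 22 + 54 = 76
  {C3, R2} + {E4, J9, T2}: 54 + 62 = 116
  … (15 splits in total)
  {J9} + {E4, C3, R2, T2}: 10 + 62 = 72  ← best
Best: vehicle 1 DC → J9 → DC = 10; vehicle 2 DC → C3 → T2 → E4 → R2 → DC = 62; combined 72.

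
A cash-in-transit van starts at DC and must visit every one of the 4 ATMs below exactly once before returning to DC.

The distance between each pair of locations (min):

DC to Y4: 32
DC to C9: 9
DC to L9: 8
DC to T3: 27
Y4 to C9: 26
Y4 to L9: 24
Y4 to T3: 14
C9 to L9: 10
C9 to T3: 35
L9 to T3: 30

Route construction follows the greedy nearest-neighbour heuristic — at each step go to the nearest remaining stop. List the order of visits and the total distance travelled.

DC → [L9:8 / C9:9 / T3:27 / Y4:32] → L9 (8)
L9 → [C9:10 / Y4:24 / T3:30] → C9 (10)
C9 → [Y4:26 / T3:35] → Y4 (26)
Y4 → [T3:14] → T3 (14)
Return T3→DC: 27.
Total = 8 + 10 + 26 + 14 + 27 = 85.

85 min along DC → L9 → C9 → Y4 → T3 → DC.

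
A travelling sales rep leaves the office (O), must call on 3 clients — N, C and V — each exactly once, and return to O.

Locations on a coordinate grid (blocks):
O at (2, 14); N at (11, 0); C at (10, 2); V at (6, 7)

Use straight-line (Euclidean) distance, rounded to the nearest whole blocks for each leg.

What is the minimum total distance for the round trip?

Shortest round trip = 33 blocks.

With 3 stops there are 3!/2 = 3 distinct round trips (a route and its reverse cost the same).
O → N → C → V → O: 17+2+6+8 = 33
O → N → V → C → O: 17+9+6+14 = 46
O → C → N → V → O: 14+2+9+8 = 33
The minimum is 33.
One optimal route: O → N → C → V → O (or its reverse).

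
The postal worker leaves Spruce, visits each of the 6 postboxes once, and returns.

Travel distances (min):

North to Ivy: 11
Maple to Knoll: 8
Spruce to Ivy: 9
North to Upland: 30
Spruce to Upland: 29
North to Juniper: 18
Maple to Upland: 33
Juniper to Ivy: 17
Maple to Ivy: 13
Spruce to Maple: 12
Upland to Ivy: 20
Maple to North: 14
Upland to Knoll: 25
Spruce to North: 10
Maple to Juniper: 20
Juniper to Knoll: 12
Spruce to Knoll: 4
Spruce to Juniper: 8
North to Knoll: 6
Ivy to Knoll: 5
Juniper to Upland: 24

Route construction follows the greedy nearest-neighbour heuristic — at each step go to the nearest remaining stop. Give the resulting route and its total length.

Total distance 107 min via the nearest-neighbour route Spruce → Knoll → Ivy → North → Maple → Juniper → Upland → Spruce.

From Spruce: distances to unvisited — Knoll=4, Juniper=8, Ivy=9, North=10, Maple=12, Upland=29. Nearest is Knoll (4).
From Knoll: distances to unvisited — Ivy=5, North=6, Maple=8, Juniper=12, Upland=25. Nearest is Ivy (5).
From Ivy: distances to unvisited — North=11, Maple=13, Juniper=17, Upland=20. Nearest is North (11).
From North: distances to unvisited — Maple=14, Juniper=18, Upland=30. Nearest is Maple (14).
From Maple: distances to unvisited — Juniper=20, Upland=33. Nearest is Juniper (20).
From Juniper: distances to unvisited — Upland=24. Nearest is Upland (24).
Return Upland→Spruce: 29.
Total = 4 + 5 + 11 + 14 + 20 + 24 + 29 = 107.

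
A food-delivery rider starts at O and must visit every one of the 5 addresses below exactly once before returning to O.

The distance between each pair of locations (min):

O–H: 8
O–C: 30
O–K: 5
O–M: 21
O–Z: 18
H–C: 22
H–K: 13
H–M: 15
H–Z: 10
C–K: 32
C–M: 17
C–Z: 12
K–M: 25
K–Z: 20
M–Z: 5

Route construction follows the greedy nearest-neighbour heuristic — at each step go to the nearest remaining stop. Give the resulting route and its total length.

From O: distances to unvisited — K=5, H=8, Z=18, M=21, C=30. Nearest is K (5).
From K: distances to unvisited — H=13, Z=20, M=25, C=32. Nearest is H (13).
From H: distances to unvisited — Z=10, M=15, C=22. Nearest is Z (10).
From Z: distances to unvisited — M=5, C=12. Nearest is M (5).
From M: distances to unvisited — C=17. Nearest is C (17).
Return C→O: 30.
Total = 5 + 13 + 10 + 5 + 17 + 30 = 80.

80 min along O → K → H → Z → M → C → O.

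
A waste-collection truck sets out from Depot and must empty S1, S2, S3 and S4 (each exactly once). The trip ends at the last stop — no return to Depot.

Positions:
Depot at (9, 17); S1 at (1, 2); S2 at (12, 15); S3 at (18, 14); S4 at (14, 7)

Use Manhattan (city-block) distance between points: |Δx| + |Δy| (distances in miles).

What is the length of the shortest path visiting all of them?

There are 4! = 24 possible orderings.
Depot → S1 → S2 → S3 → S4: 23+24+7+11 = 65
Depot → S1 → S2 → S4 → S3: 23+24+10+11 = 68
Depot → S1 → S3 → S2 → S4: 23+29+7+10 = 69
Depot → S1 → S3 → S4 → S2: 23+29+11+10 = 73
Depot → S1 → S4 → S2 → S3: 23+18+10+7 = 58
Depot → S1 → S4 → S3 → S2: 23+18+11+7 = 59
Depot → S2 → S1 → S3 → S4: 5+24+29+11 = 69
Depot → S2 → S1 → S4 → S3: 5+24+18+11 = 58
Depot → S2 → S3 → S1 → S4: 5+7+29+18 = 59
Depot → S2 → S3 → S4 → S1: 5+7+11+18 = 41
Depot → S2 → S4 → S1 → S3: 5+10+18+29 = 62
Depot → S2 → S4 → S3 → S1: 5+10+11+29 = 55
Depot → S3 → S1 → S2 → S4: 12+29+24+10 = 75
Depot → S3 → S1 → S4 → S2: 12+29+18+10 = 69
… (10 more)
The minimum is 41.
One shortest path: Depot → S2 → S3 → S4 → S1.

Minimum one-way distance = 41 miles.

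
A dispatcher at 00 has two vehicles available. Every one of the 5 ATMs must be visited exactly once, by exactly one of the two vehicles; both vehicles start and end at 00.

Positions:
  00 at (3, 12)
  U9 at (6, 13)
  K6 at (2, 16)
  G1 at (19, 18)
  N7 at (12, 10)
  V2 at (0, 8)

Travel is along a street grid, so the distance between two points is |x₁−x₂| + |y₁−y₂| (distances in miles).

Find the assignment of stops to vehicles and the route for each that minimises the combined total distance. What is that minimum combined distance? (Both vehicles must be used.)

Minimum combined distance: 66 miles.

Try each way of splitting the stops between the two vehicles (each non-empty) and, for each split, find the best tour for each vehicle:
  {U9} + {K6, G1, N7, V2}: 8 + 60 = 68
  {K6} + {U9, G1, N7, V2}: 10 + 58 = 68
  {U9, K6} + {G1, N7, V2}: 16 + 58 = 74
  {G1} + {U9, K6, N7, V2}: 44 + 42 = 86
  {U9, G1} + {K6, N7, V2}: 44 + 40 = 84
  {K6, G1} + {U9, N7, V2}: 46 + 34 = 80
  … (15 splits in total)
  {U9, K6, G1, N7} + {V2}: 52 + 14 = 66  ← best
Best: vehicle 1 00 → U9 → N7 → G1 → K6 → 00 = 52; vehicle 2 00 → V2 → 00 = 14; combined 66.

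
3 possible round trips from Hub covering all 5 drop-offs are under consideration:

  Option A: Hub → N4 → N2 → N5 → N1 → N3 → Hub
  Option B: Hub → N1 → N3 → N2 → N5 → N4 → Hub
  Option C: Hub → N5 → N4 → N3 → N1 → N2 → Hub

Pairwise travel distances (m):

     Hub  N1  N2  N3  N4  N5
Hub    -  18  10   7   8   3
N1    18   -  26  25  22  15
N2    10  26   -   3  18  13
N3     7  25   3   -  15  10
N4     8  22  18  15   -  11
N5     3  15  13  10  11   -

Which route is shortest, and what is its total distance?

Option A: 8 + 18 + 13 + 15 + 25 + 7 = 86
Option B: 18 + 25 + 3 + 13 + 11 + 8 = 78
Option C: 3 + 11 + 15 + 25 + 26 + 10 = 90

78 m — Option B is the shortest.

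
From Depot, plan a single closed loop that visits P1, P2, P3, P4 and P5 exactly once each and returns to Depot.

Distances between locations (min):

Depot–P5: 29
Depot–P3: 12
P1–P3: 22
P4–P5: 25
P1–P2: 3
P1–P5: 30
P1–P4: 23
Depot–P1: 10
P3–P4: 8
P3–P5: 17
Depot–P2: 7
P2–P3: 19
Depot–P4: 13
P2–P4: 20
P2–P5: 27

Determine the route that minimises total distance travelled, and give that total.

There are 60 distinct closed tours to check (reversals are equivalent).
Depot→P1→P2→P3→P4→P5→Depot: 10+3+19+8+25+29 = 94
Depot→P1→P2→P3→P5→P4→Depot: 10+3+19+17+25+13 = 87
Depot→P1→P2→P4→P3→P5→Depot: 10+3+20+8+17+29 = 87
Depot→P1→P2→P4→P5→P3→Depot: 10+3+20+25+17+12 = 87
Depot→P1→P2→P5→P3→P4→Depot: 10+3+27+17+8+13 = 78
Depot→P1→P2→P5→P4→P3→Depot: 10+3+27+25+8+12 = 85
Depot→P1→P3→P2→P4→P5→Depot: 10+22+19+20+25+29 = 125
Depot→P1→P3→P2→P5→P4→Depot: 10+22+19+27+25+13 = 116
Depot→P1→P3→P4→P2→P5→Depot: 10+22+8+20+27+29 = 116
Depot→P1→P3→P4→P5→P2→Depot: 10+22+8+25+27+7 = 99
Depot→P1→P3→P5→P2→P4→Depot: 10+22+17+27+20+13 = 109
Depot→P1→P3→P5→P4→P2→Depot: 10+22+17+25+20+7 = 101
Depot→P1→P4→P2→P3→P5→Depot: 10+23+20+19+17+29 = 118
Depot→P1→P4→P2→P5→P3→Depot: 10+23+20+27+17+12 = 109
… (46 more)
The minimum is 78.
One optimal route: Depot → P1 → P2 → P5 → P3 → P4 → Depot (or its reverse).

78 min — the shortest possible round trip.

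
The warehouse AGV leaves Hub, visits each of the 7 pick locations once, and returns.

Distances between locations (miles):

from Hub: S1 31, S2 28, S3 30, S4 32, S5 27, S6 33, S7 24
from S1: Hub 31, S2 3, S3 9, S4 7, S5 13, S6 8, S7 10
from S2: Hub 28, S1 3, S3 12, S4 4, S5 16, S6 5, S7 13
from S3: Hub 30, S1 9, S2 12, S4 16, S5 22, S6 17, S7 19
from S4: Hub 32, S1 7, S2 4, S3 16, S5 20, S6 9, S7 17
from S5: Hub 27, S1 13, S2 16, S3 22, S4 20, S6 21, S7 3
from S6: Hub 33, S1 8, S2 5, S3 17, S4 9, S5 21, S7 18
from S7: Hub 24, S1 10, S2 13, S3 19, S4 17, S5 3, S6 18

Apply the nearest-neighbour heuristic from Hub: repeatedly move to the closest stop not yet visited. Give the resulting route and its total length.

From Hub: distances to unvisited — S7=24, S5=27, S2=28, S3=30, S1=31, S4=32, S6=33. Nearest is S7 (24).
From S7: distances to unvisited — S5=3, S1=10, S2=13, S4=17, S6=18, S3=19. Nearest is S5 (3).
From S5: distances to unvisited — S1=13, S2=16, S4=20, S6=21, S3=22. Nearest is S1 (13).
From S1: distances to unvisited — S2=3, S4=7, S6=8, S3=9. Nearest is S2 (3).
From S2: distances to unvisited — S4=4, S6=5, S3=12. Nearest is S4 (4).
From S4: distances to unvisited — S6=9, S3=16. Nearest is S6 (9).
From S6: distances to unvisited — S3=17. Nearest is S3 (17).
Return S3→Hub: 30.
Total = 24 + 3 + 13 + 3 + 4 + 9 + 17 + 30 = 103.

103 miles along Hub → S7 → S5 → S1 → S2 → S4 → S6 → S3 → Hub.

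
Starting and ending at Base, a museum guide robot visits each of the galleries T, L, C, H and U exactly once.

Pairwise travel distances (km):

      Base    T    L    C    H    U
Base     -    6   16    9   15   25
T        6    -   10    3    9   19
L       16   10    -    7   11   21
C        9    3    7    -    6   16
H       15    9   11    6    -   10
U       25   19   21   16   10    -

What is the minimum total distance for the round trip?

Shortest round trip = 62 km.

There are 60 distinct closed tours to check (reversals are equivalent).
Base → T → L → C → H → U → Base: 6+10+7+6+10+25 = 64
Base → T → L → C → U → H → Base: 6+10+7+16+10+15 = 64
Base → T → L → H → C → U → Base: 6+10+11+6+16+25 = 74
Base → T → L → H → U → C → Base: 6+10+11+10+16+9 = 62
Base → T → L → U → C → H → Base: 6+10+21+16+6+15 = 74
Base → T → L → U → H → C → Base: 6+10+21+10+6+9 = 62
Base → T → C → L → H → U → Base: 6+3+7+11+10+25 = 62
Base → T → C → L → U → H → Base: 6+3+7+21+10+15 = 62
Base → T → C → H → L → U → Base: 6+3+6+11+21+25 = 72
Base → T → C → H → U → L → Base: 6+3+6+10+21+16 = 62
Base → T → C → U → L → H → Base: 6+3+16+21+11+15 = 72
Base → T → C → U → H → L → Base: 6+3+16+10+11+16 = 62
Base → T → H → L → C → U → Base: 6+9+11+7+16+25 = 74
Base → T → H → L → U → C → Base: 6+9+11+21+16+9 = 72
… (46 more)
The minimum is 62.
One optimal route: Base → T → L → H → U → C → Base (or its reverse).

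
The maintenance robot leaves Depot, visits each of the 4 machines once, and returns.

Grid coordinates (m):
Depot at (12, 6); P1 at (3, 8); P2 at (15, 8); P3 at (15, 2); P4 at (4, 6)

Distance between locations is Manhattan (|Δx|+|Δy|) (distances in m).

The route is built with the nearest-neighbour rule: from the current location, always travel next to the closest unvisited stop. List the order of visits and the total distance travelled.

At Depot the remaining stops are P2 5, P3 7, P4 8, P1 11; go to P2.
At P2 the remaining stops are P3 6, P1 12, P4 13; go to P3.
At P3 the remaining stops are P4 15, P1 18; go to P4.
At P4 the remaining stops are P1 3; go to P1.
Return P1→Depot: 11.
Total = 5 + 6 + 15 + 3 + 11 = 40.

Total distance 40 m via the nearest-neighbour route Depot → P2 → P3 → P4 → P1 → Depot.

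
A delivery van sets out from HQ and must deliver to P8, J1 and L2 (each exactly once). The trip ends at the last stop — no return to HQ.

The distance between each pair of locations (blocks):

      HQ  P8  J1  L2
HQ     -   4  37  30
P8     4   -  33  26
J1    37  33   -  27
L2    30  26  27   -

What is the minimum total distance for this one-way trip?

There are 3! = 6 possible orderings.
HQ - P8 - J1 - L2: 4+33+27 = 64
HQ - P8 - L2 - J1: 4+26+27 = 57
HQ - J1 - P8 - L2: 37+33+26 = 96
HQ - J1 - L2 - P8: 37+27+26 = 90
HQ - L2 - P8 - J1: 30+26+33 = 89
HQ - L2 - J1 - P8: 30+27+33 = 90
The minimum is 57.
One shortest path: HQ → P8 → L2 → J1.

Minimum one-way distance = 57 blocks.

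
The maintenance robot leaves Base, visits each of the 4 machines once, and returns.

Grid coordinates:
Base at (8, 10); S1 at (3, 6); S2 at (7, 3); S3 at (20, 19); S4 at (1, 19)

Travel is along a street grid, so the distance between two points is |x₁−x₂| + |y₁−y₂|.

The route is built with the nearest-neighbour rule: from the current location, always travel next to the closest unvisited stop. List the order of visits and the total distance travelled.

70 along Base → S2 → S1 → S4 → S3 → Base.

Base → [S2:8 / S1:9 / S4:16 / S3:21] → S2 (8)
S2 → [S1:7 / S4:22 / S3:29] → S1 (7)
S1 → [S4:15 / S3:30] → S4 (15)
S4 → [S3:19] → S3 (19)
Return S3→Base: 21.
Total = 8 + 7 + 15 + 19 + 21 = 70.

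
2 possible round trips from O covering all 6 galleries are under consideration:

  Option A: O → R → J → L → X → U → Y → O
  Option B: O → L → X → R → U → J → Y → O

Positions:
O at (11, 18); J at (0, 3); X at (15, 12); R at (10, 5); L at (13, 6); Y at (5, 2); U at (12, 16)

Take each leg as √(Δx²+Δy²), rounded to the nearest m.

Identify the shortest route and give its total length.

Shortest is Option B, total 78 m.

Option A: 13 + 10 + 13 + 6 + 5 + 16 + 17 = 80
Option B: 12 + 6 + 9 + 11 + 18 + 5 + 17 = 78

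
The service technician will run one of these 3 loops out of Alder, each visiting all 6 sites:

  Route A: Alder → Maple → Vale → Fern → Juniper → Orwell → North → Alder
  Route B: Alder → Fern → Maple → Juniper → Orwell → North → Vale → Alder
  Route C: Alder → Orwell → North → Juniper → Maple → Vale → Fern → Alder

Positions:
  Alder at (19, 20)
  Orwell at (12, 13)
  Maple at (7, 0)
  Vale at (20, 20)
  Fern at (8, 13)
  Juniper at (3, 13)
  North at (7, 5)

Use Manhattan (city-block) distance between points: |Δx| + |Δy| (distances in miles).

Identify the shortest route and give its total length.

100 miles — Route B is the shortest.

Route A: 32 + 33 + 19 + 5 + 9 + 13 + 27 = 138
Route B: 18 + 14 + 17 + 9 + 13 + 28 + 1 = 100
Route C: 14 + 13 + 12 + 17 + 33 + 19 + 18 = 126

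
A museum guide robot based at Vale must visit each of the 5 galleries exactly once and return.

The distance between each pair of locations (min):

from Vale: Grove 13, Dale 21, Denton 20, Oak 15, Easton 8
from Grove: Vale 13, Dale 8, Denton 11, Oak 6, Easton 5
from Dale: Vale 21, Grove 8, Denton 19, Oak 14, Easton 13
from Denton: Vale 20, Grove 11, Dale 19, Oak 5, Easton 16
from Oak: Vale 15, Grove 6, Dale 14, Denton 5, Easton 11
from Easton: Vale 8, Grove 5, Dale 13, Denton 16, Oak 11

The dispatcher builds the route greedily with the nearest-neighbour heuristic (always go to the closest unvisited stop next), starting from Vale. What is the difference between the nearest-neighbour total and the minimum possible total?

Vale: Easton=8, Grove=13, Oak=15, Denton=20, Dale=21 ⇒ Easton
Easton: Grove=5, Oak=11, Dale=13, Denton=16 ⇒ Grove
Grove: Oak=6, Dale=8, Denton=11 ⇒ Oak
Oak: Denton=5, Dale=14 ⇒ Denton
Denton: Dale=19 ⇒ Dale
NN route Vale → Easton → Grove → Oak → Denton → Dale → Vale costs 64.
Optimal: Vale → Denton → Oak → Grove → Dale → Easton → Vale costs 60 (by enumerating all 60 distinct tours).
Excess = 64 − 60 = 4.

Excess over optimum: 4 min.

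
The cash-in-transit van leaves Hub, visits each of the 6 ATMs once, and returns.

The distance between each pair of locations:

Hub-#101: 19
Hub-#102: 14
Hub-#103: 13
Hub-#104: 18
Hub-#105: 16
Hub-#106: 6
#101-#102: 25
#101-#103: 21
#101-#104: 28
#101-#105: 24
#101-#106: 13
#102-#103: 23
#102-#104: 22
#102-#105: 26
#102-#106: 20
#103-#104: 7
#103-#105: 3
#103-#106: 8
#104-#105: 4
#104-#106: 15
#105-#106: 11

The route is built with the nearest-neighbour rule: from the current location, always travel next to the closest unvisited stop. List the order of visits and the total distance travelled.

From Hub: distances to unvisited — #106=6, #103=13, #102=14, #105=16, #104=18, #101=19. Nearest is #106 (6).
From #106: distances to unvisited — #103=8, #105=11, #101=13, #104=15, #102=20. Nearest is #103 (8).
From #103: distances to unvisited — #105=3, #104=7, #101=21, #102=23. Nearest is #105 (3).
From #105: distances to unvisited — #104=4, #101=24, #102=26. Nearest is #104 (4).
From #104: distances to unvisited — #102=22, #101=28. Nearest is #102 (22).
From #102: distances to unvisited — #101=25. Nearest is #101 (25).
Return #101→Hub: 19.
Total = 6 + 8 + 3 + 4 + 22 + 25 + 19 = 87.

Nearest-neighbour total = 87; route Hub → #106 → #103 → #105 → #104 → #102 → #101 → Hub.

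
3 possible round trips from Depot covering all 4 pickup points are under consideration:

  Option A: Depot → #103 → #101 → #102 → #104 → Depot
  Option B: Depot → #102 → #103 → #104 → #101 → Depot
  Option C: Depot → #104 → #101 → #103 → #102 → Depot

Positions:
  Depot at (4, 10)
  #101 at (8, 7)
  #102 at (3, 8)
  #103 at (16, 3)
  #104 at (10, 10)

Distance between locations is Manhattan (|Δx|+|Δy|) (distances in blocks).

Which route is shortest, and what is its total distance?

Shortest is Option C, total 44 blocks.

Option A: 19 + 12 + 6 + 9 + 6 = 52
Option B: 3 + 18 + 13 + 5 + 7 = 46
Option C: 6 + 5 + 12 + 18 + 3 = 44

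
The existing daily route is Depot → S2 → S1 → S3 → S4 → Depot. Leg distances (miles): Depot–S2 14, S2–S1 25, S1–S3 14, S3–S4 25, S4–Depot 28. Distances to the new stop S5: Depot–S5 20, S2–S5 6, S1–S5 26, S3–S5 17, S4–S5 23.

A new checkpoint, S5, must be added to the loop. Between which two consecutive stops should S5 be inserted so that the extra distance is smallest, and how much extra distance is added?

Insertion cost between consecutive stops i–j is d(i,S5) + d(S5,j) − d(i,j):
  between Depot and S2: 20 + 6 − 14 = 12
  between S2 and S1: 6 + 26 − 25 = 7
  between S1 and S3: 26 + 17 − 14 = 29
  between S3 and S4: 17 + 23 − 25 = 15
  between S4 and Depot: 23 + 20 − 28 = 15
Cheapest insertion is between S2 and S1, adding 7.
New total = 106 + 7 = 113.

Minimum extra distance: 7 miles, inserting S5 between S2 and S1.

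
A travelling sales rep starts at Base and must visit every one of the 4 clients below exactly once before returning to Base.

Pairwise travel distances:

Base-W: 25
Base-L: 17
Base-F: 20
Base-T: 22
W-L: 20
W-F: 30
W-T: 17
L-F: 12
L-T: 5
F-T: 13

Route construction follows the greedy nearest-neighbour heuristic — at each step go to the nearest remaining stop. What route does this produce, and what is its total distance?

90 along Base → L → T → F → W → Base.

From Base: distances to unvisited — L=17, F=20, T=22, W=25. Nearest is L (17).
From L: distances to unvisited — T=5, F=12, W=20. Nearest is T (5).
From T: distances to unvisited — F=13, W=17. Nearest is F (13).
From F: distances to unvisited — W=30. Nearest is W (30).
Return W→Base: 25.
Total = 17 + 5 + 13 + 30 + 25 = 90.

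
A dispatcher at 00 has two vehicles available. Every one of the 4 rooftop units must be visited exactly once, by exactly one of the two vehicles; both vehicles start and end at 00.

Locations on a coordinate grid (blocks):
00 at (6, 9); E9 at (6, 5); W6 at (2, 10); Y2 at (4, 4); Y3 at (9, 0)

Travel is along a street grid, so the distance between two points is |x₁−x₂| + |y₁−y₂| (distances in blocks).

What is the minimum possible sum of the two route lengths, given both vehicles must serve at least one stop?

Minimum combined distance: 38 blocks.

There are 2^3 − 1 = 7 ways to divide the 4 stops into two non-empty groups. For each, the best each vehicle can do is its own shortest tour through its group:
  {E9} + {W6, Y2, Y3}: 8 + 34 = 42
  {W6} + {E9, Y2, Y3}: 10 + 28 = 38
  {E9, W6} + {Y2, Y3}: 18 + 28 = 46
  {Y2} + {E9, W6, Y3}: 14 + 34 = 48
  {E9, Y2} + {W6, Y3}: 14 + 34 = 48
  {W6, Y2} + {E9, Y3}: 20 + 24 = 44
  … (7 splits in total)
Best: vehicle 1 00 → W6 → 00 = 10; vehicle 2 00 → E9 → Y2 → Y3 → 00 = 28; combined 38.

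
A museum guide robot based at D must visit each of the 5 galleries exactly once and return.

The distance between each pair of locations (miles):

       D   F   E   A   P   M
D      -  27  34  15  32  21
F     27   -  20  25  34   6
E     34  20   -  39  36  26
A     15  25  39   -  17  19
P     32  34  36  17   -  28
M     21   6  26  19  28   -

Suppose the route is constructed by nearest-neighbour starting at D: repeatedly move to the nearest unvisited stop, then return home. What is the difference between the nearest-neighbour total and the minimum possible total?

From D: A=15, M=21, F=27, P=32, E=34 → choose A (15).
From A: P=17, M=19, F=25, E=39 → choose P (17).
From P: M=28, F=34, E=36 → choose M (28).
From M: F=6, E=26 → choose F (6).
From F: E=20 → choose E (20).
NN route D → A → P → M → F → E → D costs 120.
Optimal: D → A → P → E → F → M → D costs 115 (by enumerating all 60 distinct tours).
Excess = 120 − 115 = 5.

Excess over optimum: 5 miles.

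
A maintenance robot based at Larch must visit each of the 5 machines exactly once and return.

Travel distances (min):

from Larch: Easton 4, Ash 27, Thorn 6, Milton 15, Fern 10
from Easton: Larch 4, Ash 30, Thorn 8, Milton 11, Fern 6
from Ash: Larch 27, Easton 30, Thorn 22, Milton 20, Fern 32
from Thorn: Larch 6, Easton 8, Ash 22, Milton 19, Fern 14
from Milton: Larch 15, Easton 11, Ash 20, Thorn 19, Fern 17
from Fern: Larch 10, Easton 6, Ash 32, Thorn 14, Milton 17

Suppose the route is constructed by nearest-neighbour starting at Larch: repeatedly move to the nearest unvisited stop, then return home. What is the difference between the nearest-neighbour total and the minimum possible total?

The nearest-neighbour route is 15 min longer than optimal.

From Larch: Easton=4, Thorn=6, Fern=10, Milton=15, Ash=27 → choose Easton (4).
From Easton: Fern=6, Thorn=8, Milton=11, Ash=30 → choose Fern (6).
From Fern: Thorn=14, Milton=17, Ash=32 → choose Thorn (14).
From Thorn: Milton=19, Ash=22 → choose Milton (19).
From Milton: Ash=20 → choose Ash (20).
NN route Larch → Easton → Fern → Thorn → Milton → Ash → Larch costs 90.
Optimal: Larch → Easton → Fern → Milton → Ash → Thorn → Larch costs 75 (by enumerating all 60 distinct tours).
Excess = 90 − 75 = 15.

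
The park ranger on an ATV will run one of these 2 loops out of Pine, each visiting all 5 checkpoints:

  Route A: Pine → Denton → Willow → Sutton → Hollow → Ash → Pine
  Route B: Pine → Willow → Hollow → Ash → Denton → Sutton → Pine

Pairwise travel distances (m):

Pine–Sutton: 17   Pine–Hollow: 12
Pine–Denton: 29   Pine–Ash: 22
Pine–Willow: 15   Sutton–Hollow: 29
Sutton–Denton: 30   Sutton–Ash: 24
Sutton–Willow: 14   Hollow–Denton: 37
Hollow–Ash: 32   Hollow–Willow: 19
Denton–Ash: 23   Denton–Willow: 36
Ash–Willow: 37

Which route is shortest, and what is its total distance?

Shortest is Route B, total 136 m.

Route A: 29 + 36 + 14 + 29 + 32 + 22 = 162
Route B: 15 + 19 + 32 + 23 + 30 + 17 = 136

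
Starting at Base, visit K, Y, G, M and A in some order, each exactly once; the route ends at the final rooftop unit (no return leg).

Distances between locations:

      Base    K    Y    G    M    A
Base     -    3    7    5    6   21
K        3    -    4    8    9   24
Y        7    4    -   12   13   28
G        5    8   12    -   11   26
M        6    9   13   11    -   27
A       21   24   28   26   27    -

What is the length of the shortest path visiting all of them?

Minimum one-way distance = 57.

There are 5! = 120 possible orderings.
Base - K - Y - G - M - A: 3+4+12+11+27 = 57
Base - K - Y - G - A - M: 3+4+12+26+27 = 72
Base - K - Y - M - G - A: 3+4+13+11+26 = 57
Base - K - Y - M - A - G: 3+4+13+27+26 = 73
Base - K - Y - A - G - M: 3+4+28+26+11 = 72
Base - K - Y - A - M - G: 3+4+28+27+11 = 73
Base - K - G - Y - M - A: 3+8+12+13+27 = 63
Base - K - G - Y - A - M: 3+8+12+28+27 = 78
Base - K - G - M - Y - A: 3+8+11+13+28 = 63
Base - K - G - M - A - Y: 3+8+11+27+28 = 77
Base - K - G - A - Y - M: 3+8+26+28+13 = 78
Base - K - G - A - M - Y: 3+8+26+27+13 = 77
Base - K - M - Y - G - A: 3+9+13+12+26 = 63
Base - K - M - Y - A - G: 3+9+13+28+26 = 79
… (106 more)
The minimum is 57.
One shortest path: Base → K → Y → G → M → A.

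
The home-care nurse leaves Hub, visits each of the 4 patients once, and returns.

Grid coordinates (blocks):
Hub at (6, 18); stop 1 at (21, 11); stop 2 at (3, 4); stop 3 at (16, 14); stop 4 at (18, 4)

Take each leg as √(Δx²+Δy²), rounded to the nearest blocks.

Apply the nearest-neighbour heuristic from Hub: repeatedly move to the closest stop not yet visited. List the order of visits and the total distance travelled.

From Hub: distances to unvisited — stop 3=11, stop 2=14, stop 1=17, stop 4=18. Nearest is stop 3 (11).
From stop 3: distances to unvisited — stop 1=6, stop 4=10, stop 2=16. Nearest is stop 1 (6).
From stop 1: distances to unvisited — stop 4=8, stop 2=19. Nearest is stop 4 (8).
From stop 4: distances to unvisited — stop 2=15. Nearest is stop 2 (15).
Return stop 2→Hub: 14.
Total = 11 + 6 + 8 + 15 + 14 = 54.

Total distance 54 blocks via the nearest-neighbour route Hub → stop 3 → stop 1 → stop 4 → stop 2 → Hub.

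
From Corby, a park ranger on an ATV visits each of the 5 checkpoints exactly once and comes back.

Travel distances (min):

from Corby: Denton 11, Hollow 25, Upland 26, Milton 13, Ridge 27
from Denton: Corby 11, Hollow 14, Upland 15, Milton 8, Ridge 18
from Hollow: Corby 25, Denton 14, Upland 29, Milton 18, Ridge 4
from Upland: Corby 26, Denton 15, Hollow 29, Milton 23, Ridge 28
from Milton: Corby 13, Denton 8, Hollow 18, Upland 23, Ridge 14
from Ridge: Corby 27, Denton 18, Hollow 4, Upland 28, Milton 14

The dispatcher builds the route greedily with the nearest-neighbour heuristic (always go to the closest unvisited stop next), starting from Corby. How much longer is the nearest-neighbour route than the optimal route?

6 min longer than the optimal tour.

Corby: Denton=11, Milton=13, Hollow=25, Upland=26, Ridge=27 ⇒ Denton
Denton: Milton=8, Hollow=14, Upland=15, Ridge=18 ⇒ Milton
Milton: Ridge=14, Hollow=18, Upland=23 ⇒ Ridge
Ridge: Hollow=4, Upland=28 ⇒ Hollow
Hollow: Upland=29 ⇒ Upland
NN route Corby → Denton → Milton → Ridge → Hollow → Upland → Corby costs 92.
Optimal: Corby → Denton → Upland → Hollow → Ridge → Milton → Corby costs 86 (by enumerating all 60 distinct tours).
Excess = 92 − 86 = 6.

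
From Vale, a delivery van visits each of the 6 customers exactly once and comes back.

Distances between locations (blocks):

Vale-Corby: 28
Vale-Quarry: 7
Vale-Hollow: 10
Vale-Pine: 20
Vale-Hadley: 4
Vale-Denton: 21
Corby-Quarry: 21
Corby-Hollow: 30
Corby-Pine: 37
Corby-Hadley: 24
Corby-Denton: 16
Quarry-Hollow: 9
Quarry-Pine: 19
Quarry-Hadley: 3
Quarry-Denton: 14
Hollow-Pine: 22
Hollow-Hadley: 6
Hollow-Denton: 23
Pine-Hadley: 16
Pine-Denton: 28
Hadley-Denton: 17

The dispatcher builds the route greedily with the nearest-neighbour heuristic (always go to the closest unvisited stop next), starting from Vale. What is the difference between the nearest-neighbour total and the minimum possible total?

The nearest-neighbour route is 6 blocks longer than optimal.

Vale: Hadley=4, Quarry=7, Hollow=10, Pine=20, Denton=21, Corby=28 ⇒ Hadley
Hadley: Quarry=3, Hollow=6, Pine=16, Denton=17, Corby=24 ⇒ Quarry
Quarry: Hollow=9, Denton=14, Pine=19, Corby=21 ⇒ Hollow
Hollow: Pine=22, Denton=23, Corby=30 ⇒ Pine
Pine: Denton=28, Corby=37 ⇒ Denton
Denton: Corby=16 ⇒ Corby
NN route Vale → Hadley → Quarry → Hollow → Pine → Denton → Corby → Vale costs 110.
Optimal: Vale → Quarry → Corby → Denton → Pine → Hollow → Hadley → Vale costs 104 (by enumerating all 360 distinct tours).
Excess = 110 − 104 = 6.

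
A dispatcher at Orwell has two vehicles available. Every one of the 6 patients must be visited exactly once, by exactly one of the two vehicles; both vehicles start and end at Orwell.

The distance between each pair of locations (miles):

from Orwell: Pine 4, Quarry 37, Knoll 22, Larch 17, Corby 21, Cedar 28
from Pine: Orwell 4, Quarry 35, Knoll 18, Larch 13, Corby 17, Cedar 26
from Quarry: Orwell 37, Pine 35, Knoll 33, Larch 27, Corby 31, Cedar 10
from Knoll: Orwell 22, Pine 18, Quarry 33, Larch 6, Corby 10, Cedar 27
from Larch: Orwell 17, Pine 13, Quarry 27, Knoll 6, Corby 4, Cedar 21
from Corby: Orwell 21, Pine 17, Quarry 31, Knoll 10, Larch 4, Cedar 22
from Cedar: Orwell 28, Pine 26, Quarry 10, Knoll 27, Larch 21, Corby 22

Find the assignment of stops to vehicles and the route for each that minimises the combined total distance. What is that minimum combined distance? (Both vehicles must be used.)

109 miles — the smallest possible combined total.

Try each way of splitting the stops between the two vehicles (each non-empty) and, for each split, find the best tour for each vehicle:
  {Pine} + {Quarry, Knoll, Larch, Corby, Cedar}: 8 + 101 = 109
  {Quarry} + {Pine, Knoll, Larch, Corby, Cedar}: 74 + 82 = 156
  {Pine, Quarry} + {Knoll, Larch, Corby, Cedar}: 76 + 82 = 158
  {Knoll} + {Pine, Quarry, Larch, Corby, Cedar}: 44 + 90 = 134
  {Pine, Knoll} + {Quarry, Larch, Corby, Cedar}: 44 + 90 = 134
  {Quarry, Knoll} + {Pine, Larch, Corby, Cedar}: 92 + 71 = 163
  … (31 splits in total)
Best: vehicle 1 Orwell → Pine → Orwell = 8; vehicle 2 Orwell → Quarry → Cedar → Corby → Larch → Knoll → Orwell = 101; combined 109.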